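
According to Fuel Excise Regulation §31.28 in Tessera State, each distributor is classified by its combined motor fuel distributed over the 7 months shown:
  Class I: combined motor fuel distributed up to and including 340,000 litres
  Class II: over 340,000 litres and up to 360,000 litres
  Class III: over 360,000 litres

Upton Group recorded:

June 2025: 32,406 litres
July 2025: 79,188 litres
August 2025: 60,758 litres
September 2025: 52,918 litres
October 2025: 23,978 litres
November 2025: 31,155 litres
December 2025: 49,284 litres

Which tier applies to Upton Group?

Combined motor fuel distributed: 32,406 litres + 79,188 litres + 60,758 litres + 52,918 litres + 23,978 litres + 31,155 litres + 49,284 litres = 329,687 litres.
329,687 litres ≤ 340,000 litres, so Class I applies.

Class I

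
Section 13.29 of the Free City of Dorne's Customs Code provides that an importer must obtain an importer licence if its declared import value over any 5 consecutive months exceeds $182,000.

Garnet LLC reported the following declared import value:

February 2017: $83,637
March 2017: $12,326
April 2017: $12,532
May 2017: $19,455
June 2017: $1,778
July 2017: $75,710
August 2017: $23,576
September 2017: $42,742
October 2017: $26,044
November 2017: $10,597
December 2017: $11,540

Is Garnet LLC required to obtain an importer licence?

February 2017–June 2017: $83,637 + $12,326 + $12,532 + $19,455 + $1,778 = $129,728 (under)
March 2017–July 2017: $12,326 + $12,532 + $19,455 + $1,778 + $75,710 = $121,801 (under)
April 2017–August 2017: $12,532 + $19,455 + $1,778 + $75,710 + $23,576 = $133,051 (under)
May 2017–September 2017: $19,455 + $1,778 + $75,710 + $23,576 + $42,742 = $163,261 (under)
June 2017–October 2017: $1,778 + $75,710 + $23,576 + $42,742 + $26,044 = $169,850 (under)
July 2017–November 2017: $75,710 + $23,576 + $42,742 + $26,044 + $10,597 = $178,669 (under)
August 2017–December 2017: $23,576 + $42,742 + $26,044 + $10,597 + $11,540 = $114,499 (under)
No window exceeds $182,000.

No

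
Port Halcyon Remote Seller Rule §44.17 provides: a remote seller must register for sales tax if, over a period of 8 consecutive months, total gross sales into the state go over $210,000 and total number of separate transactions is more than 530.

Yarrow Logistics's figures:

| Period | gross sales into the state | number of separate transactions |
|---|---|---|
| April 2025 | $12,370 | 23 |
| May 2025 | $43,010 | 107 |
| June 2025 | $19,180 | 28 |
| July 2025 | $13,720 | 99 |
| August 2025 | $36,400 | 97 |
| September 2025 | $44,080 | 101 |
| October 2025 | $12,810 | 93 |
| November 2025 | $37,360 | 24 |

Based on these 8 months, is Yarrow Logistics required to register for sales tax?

Total gross sales into the state: $12,370 + $43,010 + $19,180 + $13,720 + $36,400 + $44,080 + $12,810 + $37,360 = $218,930 (> $210,000).
Total number of separate transactions: 23 + 107 + 28 + 99 + 97 + 101 + 93 + 24 = 572 (> 530).
The test is 'and': both thresholds are exceeded.

Yes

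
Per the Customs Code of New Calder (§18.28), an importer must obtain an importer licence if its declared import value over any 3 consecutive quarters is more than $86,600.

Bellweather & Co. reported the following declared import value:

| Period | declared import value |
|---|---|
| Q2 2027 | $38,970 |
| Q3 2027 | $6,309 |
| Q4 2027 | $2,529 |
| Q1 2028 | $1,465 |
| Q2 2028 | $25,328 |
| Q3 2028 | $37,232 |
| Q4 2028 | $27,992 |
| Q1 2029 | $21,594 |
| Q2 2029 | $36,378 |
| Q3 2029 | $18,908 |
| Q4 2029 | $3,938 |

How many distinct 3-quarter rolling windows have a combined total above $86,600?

Q2 2027–Q4 2027: $38,970 + $6,309 + $2,529 = $47,808 (under)
Q3 2027–Q1 2028: $6,309 + $2,529 + $1,465 = $10,303 (under)
Q4 2027–Q2 2028: $2,529 + $1,465 + $25,328 = $29,322 (under)
Q1 2028–Q3 2028: $1,465 + $25,328 + $37,232 = $64,025 (under)
Q2 2028–Q4 2028: $25,328 + $37,232 + $27,992 = $90,552 (over)
Q3 2028–Q1 2029: $37,232 + $27,992 + $21,594 = $86,818 (over)
Q4 2028–Q2 2029: $27,992 + $21,594 + $36,378 = $85,964 (under)
Q1 2029–Q3 2029: $21,594 + $36,378 + $18,908 = $76,880 (under)
Q2 2029–Q4 2029: $36,378 + $18,908 + $3,938 = $59,224 (under)
2 windows exceed the threshold.

2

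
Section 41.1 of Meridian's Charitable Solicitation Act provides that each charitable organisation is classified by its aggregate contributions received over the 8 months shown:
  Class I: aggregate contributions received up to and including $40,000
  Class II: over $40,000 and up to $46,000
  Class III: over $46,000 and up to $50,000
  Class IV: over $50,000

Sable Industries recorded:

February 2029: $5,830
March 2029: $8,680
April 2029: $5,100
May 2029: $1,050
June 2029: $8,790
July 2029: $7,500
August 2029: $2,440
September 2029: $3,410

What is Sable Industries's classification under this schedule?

Class II

Aggregate contributions received: $5,830 + $8,680 + $5,100 + $1,050 + $8,790 + $7,500 + $2,440 + $3,410 = $42,800.
$40,000 < $42,800 ≤ $46,000, so Class II applies.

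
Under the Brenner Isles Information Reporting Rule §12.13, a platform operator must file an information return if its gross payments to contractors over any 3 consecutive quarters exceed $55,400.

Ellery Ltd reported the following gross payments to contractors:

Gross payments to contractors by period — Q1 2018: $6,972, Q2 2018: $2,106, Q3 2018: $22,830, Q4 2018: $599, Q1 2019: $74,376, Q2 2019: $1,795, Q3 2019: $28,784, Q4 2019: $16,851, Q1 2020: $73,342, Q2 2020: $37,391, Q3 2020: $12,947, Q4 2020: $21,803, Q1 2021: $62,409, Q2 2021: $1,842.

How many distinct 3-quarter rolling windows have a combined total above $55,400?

9

Q1 2018–Q3 2018: $6,972 + $2,106 + $22,830 = $31,908 (under)
Q2 2018–Q4 2018: $2,106 + $22,830 + $599 = $25,535 (under)
Q3 2018–Q1 2019: $22,830 + $599 + $74,376 = $97,805 (over)
Q4 2018–Q2 2019: $599 + $74,376 + $1,795 = $76,770 (over)
Q1 2019–Q3 2019: $74,376 + $1,795 + $28,784 = $104,955 (over)
Q2 2019–Q4 2019: $1,795 + $28,784 + $16,851 = $47,430 (under)
Q3 2019–Q1 2020: $28,784 + $16,851 + $73,342 = $118,977 (over)
Q4 2019–Q2 2020: $16,851 + $73,342 + $37,391 = $127,584 (over)
Q1 2020–Q3 2020: $73,342 + $37,391 + $12,947 = $123,680 (over)
Q2 2020–Q4 2020: $37,391 + $12,947 + $21,803 = $72,141 (over)
Q3 2020–Q1 2021: $12,947 + $21,803 + $62,409 = $97,159 (over)
Q4 2020–Q2 2021: $21,803 + $62,409 + $1,842 = $86,054 (over)
9 windows exceed the threshold.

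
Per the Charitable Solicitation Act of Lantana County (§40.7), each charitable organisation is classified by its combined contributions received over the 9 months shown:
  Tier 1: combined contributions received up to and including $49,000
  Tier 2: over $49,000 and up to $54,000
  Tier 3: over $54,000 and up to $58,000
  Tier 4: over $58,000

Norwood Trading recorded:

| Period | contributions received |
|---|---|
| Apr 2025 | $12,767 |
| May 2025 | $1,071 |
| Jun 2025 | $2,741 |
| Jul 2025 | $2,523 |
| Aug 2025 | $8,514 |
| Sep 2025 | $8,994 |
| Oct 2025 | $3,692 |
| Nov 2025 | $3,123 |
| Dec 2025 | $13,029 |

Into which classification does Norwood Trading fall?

Combined contributions received: $12,767 + $1,071 + $2,741 + $2,523 + $8,514 + $8,994 + $3,692 + $3,123 + $13,029 = $56,454.
$54,000 < $56,454 ≤ $58,000, so Tier 3 applies.

Tier 3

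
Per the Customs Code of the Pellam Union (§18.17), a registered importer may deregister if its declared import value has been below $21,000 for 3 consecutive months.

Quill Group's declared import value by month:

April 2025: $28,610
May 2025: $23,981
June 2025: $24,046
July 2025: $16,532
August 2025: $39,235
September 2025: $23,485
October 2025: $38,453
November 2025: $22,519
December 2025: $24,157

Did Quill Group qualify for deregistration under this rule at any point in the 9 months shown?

Months below $21,000: July 2025.
Longest run of consecutive months below the threshold: 1.
1 < 3, so Quill Group never became eligible.

No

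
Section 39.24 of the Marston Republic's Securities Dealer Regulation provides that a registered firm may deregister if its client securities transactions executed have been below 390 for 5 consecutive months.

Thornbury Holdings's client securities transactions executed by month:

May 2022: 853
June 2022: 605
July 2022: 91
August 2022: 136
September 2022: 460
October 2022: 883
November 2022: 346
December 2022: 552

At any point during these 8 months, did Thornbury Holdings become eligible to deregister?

No

Months below 390: July 2022, August 2022, November 2022.
Longest run of consecutive months below the threshold: 2.
2 < 5, so Thornbury Holdings never became eligible.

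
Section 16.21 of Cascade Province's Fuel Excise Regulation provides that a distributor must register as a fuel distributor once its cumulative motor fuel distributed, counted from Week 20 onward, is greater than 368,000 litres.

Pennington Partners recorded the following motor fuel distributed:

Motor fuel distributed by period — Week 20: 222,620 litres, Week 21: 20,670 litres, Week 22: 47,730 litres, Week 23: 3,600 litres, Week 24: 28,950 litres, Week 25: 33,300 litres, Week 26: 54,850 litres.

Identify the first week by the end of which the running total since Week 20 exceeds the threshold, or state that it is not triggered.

Week 26

Through Week 20: 222,620 litres
Through Week 21: 243,290 litres
Through Week 22: 291,020 litres
Through Week 23: 294,620 litres
Through Week 24: 323,570 litres
Through Week 25: 356,870 litres
Through Week 26: 411,720 litres ← exceeds threshold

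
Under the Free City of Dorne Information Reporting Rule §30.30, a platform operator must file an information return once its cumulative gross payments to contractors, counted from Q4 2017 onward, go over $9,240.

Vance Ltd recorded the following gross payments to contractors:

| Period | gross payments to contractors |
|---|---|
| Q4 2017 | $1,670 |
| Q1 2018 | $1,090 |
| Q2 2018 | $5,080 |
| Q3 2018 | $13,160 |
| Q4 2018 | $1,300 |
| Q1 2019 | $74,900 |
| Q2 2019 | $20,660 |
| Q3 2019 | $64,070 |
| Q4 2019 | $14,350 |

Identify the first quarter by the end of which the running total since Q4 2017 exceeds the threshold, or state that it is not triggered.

Through Q4 2017: $1,670
Through Q1 2018: $2,760
Through Q2 2018: $7,840
Through Q3 2018: $21,000 ← exceeds threshold

Q3 2018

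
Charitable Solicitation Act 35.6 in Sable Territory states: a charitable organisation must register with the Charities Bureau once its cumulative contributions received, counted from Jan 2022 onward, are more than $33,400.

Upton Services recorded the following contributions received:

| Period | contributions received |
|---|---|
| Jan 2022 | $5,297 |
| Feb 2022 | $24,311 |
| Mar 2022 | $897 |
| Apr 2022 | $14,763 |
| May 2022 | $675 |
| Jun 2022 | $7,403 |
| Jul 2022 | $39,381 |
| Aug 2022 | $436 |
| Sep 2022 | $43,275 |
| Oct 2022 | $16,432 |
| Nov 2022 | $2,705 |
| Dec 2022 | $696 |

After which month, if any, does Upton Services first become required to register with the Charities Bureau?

Through Jan 2022: $5,297
Through Feb 2022: $29,608
Through Mar 2022: $30,505
Through Apr 2022: $45,268 ← exceeds threshold

Apr 2022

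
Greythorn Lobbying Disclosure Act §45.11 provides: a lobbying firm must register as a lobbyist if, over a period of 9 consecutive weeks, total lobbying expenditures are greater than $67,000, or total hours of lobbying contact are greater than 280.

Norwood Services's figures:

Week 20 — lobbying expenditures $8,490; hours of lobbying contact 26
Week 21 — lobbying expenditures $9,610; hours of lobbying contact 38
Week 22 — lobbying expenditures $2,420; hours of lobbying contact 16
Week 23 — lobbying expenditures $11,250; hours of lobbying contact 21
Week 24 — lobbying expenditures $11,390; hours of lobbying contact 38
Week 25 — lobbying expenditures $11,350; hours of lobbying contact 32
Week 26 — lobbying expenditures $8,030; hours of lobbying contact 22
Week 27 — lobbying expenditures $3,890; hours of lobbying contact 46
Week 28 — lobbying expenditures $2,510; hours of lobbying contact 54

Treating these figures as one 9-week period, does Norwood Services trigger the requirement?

Yes

Total lobbying expenditures: $8,490 + $9,610 + $2,420 + $11,250 + $11,390 + $11,350 + $8,030 + $3,890 + $2,510 = $68,940 (> $67,000).
Total hours of lobbying contact: 26 + 38 + 16 + 21 + 38 + 32 + 22 + 46 + 54 = 293 (> 280).
The test is 'or': at least one threshold is exceeded.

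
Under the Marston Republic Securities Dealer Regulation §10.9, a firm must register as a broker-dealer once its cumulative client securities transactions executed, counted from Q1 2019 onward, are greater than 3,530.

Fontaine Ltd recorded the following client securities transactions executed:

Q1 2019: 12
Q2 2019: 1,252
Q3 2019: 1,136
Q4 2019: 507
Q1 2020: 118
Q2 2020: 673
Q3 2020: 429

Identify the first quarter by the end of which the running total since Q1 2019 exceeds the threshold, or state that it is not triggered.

Q2 2020

Through Q1 2019: 12
Through Q2 2019: 1,264
Through Q3 2019: 2,400
Through Q4 2019: 2,907
Through Q1 2020: 3,025
Through Q2 2020: 3,698 ← exceeds threshold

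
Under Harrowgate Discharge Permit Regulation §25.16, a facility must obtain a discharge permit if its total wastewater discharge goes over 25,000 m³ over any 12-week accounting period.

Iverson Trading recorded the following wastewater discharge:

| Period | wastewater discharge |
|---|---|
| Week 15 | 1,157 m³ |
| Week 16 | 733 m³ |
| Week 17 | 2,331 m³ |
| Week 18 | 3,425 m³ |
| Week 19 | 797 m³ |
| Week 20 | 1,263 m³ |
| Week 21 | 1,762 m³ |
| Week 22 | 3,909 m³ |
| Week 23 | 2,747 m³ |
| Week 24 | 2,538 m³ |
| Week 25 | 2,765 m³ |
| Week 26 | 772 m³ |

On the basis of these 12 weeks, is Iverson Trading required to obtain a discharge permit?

No

Total wastewater discharge: 1,157 m³ + 733 m³ + 2,331 m³ + 3,425 m³ + 797 m³ + 1,263 m³ + 1,762 m³ + 3,909 m³ + 2,747 m³ + 2,538 m³ + 2,765 m³ + 772 m³ = 24,199 m³.
24,199 m³ ≤ 25,000 m³, so the threshold is not exceeded.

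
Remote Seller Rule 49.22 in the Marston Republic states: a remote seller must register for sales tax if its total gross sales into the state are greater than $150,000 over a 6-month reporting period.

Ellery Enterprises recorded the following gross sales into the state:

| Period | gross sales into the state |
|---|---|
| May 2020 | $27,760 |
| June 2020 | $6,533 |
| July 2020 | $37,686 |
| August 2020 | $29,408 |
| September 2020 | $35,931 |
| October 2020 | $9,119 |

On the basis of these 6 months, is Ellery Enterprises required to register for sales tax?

Total gross sales into the state: $27,760 + $6,533 + $37,686 + $29,408 + $35,931 + $9,119 = $146,437.
$146,437 ≤ $150,000, so the threshold is not exceeded.

No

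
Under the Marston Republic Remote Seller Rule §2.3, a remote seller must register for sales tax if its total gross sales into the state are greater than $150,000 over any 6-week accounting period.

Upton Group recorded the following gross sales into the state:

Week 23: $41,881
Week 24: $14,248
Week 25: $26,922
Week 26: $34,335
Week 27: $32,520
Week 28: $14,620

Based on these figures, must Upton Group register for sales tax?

Yes

Total gross sales into the state: $41,881 + $14,248 + $26,922 + $34,335 + $32,520 + $14,620 = $164,526.
$164,526 > $150,000, so the threshold is exceeded.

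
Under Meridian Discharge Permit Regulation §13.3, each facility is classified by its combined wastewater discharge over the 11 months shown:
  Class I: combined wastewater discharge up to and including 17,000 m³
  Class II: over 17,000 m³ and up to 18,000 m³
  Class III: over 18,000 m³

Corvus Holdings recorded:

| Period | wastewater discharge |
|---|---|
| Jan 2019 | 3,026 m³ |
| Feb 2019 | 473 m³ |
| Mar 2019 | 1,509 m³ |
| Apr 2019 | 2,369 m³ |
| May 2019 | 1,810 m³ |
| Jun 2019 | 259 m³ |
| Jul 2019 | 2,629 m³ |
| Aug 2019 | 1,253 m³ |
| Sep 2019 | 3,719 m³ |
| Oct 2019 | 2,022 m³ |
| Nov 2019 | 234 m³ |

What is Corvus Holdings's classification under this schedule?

Class III

Combined wastewater discharge: 3,026 m³ + 473 m³ + 1,509 m³ + 2,369 m³ + 1,810 m³ + 259 m³ + 2,629 m³ + 1,253 m³ + 3,719 m³ + 2,022 m³ + 234 m³ = 19,303 m³.
19,303 m³ > 18,000 m³, so Class III applies.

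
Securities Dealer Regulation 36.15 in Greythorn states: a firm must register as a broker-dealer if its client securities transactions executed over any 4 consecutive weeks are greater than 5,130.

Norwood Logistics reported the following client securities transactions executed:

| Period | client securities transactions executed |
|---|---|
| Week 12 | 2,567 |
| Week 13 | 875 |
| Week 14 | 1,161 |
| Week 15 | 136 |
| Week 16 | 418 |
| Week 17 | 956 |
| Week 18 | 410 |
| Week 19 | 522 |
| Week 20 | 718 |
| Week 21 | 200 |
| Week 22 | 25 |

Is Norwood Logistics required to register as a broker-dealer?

No

Week 12–Week 15: 2,567 + 875 + 1,161 + 136 = 4,739 (under)
Week 13–Week 16: 875 + 1,161 + 136 + 418 = 2,590 (under)
Week 14–Week 17: 1,161 + 136 + 418 + 956 = 2,671 (under)
Week 15–Week 18: 136 + 418 + 956 + 410 = 1,920 (under)
Week 16–Week 19: 418 + 956 + 410 + 522 = 2,306 (under)
Week 17–Week 20: 956 + 410 + 522 + 718 = 2,606 (under)
Week 18–Week 21: 410 + 522 + 718 + 200 = 1,850 (under)
Week 19–Week 22: 522 + 718 + 200 + 25 = 1,465 (under)
No window exceeds 5,130.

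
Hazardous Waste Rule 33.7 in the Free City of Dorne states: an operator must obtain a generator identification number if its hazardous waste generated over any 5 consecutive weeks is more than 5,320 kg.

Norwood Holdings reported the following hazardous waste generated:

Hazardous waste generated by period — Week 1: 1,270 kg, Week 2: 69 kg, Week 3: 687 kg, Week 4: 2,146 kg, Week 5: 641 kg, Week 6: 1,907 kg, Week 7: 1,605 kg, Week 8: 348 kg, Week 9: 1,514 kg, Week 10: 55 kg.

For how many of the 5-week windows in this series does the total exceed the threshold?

5

Week 1–Week 5: 1,270 kg + 69 kg + 687 kg + 2,146 kg + 641 kg = 4,813 kg (under)
Week 2–Week 6: 69 kg + 687 kg + 2,146 kg + 641 kg + 1,907 kg = 5,450 kg (over)
Week 3–Week 7: 687 kg + 2,146 kg + 641 kg + 1,907 kg + 1,605 kg = 6,986 kg (over)
Week 4–Week 8: 2,146 kg + 641 kg + 1,907 kg + 1,605 kg + 348 kg = 6,647 kg (over)
Week 5–Week 9: 641 kg + 1,907 kg + 1,605 kg + 348 kg + 1,514 kg = 6,015 kg (over)
Week 6–Week 10: 1,907 kg + 1,605 kg + 348 kg + 1,514 kg + 55 kg = 5,429 kg (over)
5 windows exceed the threshold.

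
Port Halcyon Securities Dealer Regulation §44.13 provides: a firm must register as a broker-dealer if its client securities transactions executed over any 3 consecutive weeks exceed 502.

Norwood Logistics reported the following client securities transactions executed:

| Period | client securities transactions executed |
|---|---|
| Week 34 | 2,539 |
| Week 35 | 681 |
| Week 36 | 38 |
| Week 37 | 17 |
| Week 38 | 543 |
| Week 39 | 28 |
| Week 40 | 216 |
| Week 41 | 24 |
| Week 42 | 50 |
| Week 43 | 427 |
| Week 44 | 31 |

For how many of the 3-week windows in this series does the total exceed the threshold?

Week 34–Week 36: 2,539 + 681 + 38 = 3,258 (over)
Week 35–Week 37: 681 + 38 + 17 = 736 (over)
Week 36–Week 38: 38 + 17 + 543 = 598 (over)
Week 37–Week 39: 17 + 543 + 28 = 588 (over)
Week 38–Week 40: 543 + 28 + 216 = 787 (over)
Week 39–Week 41: 28 + 216 + 24 = 268 (under)
Week 40–Week 42: 216 + 24 + 50 = 290 (under)
Week 41–Week 43: 24 + 50 + 427 = 501 (under)
Week 42–Week 44: 50 + 427 + 31 = 508 (over)
6 windows exceed the threshold.

6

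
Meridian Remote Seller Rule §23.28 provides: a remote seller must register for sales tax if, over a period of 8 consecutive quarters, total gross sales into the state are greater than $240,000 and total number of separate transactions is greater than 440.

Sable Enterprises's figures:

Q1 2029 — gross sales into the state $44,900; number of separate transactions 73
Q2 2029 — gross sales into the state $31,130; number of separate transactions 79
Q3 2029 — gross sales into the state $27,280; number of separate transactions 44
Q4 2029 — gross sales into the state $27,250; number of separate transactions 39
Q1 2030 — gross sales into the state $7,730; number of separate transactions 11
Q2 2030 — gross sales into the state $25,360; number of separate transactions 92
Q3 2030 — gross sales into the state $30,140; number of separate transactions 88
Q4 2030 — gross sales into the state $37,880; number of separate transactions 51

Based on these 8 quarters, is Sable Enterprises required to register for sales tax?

Total gross sales into the state: $44,900 + $31,130 + $27,280 + $27,250 + $7,730 + $25,360 + $30,140 + $37,880 = $231,670 (≤ $240,000).
Total number of separate transactions: 73 + 79 + 44 + 39 + 11 + 92 + 88 + 51 = 477 (> 440).
The test is 'and': the rule requires both, and at least one is not exceeded.

No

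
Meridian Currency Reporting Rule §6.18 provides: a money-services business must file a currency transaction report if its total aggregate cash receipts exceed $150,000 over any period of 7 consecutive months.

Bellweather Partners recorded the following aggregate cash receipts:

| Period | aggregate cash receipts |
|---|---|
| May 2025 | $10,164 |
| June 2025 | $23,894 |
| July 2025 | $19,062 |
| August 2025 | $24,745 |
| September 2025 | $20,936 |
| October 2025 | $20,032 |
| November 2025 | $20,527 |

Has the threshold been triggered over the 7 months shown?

Total aggregate cash receipts: $10,164 + $23,894 + $19,062 + $24,745 + $20,936 + $20,032 + $20,527 = $139,360.
$139,360 ≤ $150,000, so the threshold is not exceeded.

No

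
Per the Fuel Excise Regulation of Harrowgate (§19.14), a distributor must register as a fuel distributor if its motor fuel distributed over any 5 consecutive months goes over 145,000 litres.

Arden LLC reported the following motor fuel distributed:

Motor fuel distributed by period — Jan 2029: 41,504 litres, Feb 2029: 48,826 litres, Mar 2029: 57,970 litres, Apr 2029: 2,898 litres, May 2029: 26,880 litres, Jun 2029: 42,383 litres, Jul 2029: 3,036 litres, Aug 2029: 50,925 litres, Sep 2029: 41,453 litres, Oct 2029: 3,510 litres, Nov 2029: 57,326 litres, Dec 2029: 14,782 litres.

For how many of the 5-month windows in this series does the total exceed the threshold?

5

Jan 2029–May 2029: 41,504 litres + 48,826 litres + 57,970 litres + 2,898 litres + 26,880 litres = 178,078 litres (over)
Feb 2029–Jun 2029: 48,826 litres + 57,970 litres + 2,898 litres + 26,880 litres + 42,383 litres = 178,957 litres (over)
Mar 2029–Jul 2029: 57,970 litres + 2,898 litres + 26,880 litres + 42,383 litres + 3,036 litres = 133,167 litres (under)
Apr 2029–Aug 2029: 2,898 litres + 26,880 litres + 42,383 litres + 3,036 litres + 50,925 litres = 126,122 litres (under)
May 2029–Sep 2029: 26,880 litres + 42,383 litres + 3,036 litres + 50,925 litres + 41,453 litres = 164,677 litres (over)
Jun 2029–Oct 2029: 42,383 litres + 3,036 litres + 50,925 litres + 41,453 litres + 3,510 litres = 141,307 litres (under)
Jul 2029–Nov 2029: 3,036 litres + 50,925 litres + 41,453 litres + 3,510 litres + 57,326 litres = 156,250 litres (over)
Aug 2029–Dec 2029: 50,925 litres + 41,453 litres + 3,510 litres + 57,326 litres + 14,782 litres = 167,996 litres (over)
5 windows exceed the threshold.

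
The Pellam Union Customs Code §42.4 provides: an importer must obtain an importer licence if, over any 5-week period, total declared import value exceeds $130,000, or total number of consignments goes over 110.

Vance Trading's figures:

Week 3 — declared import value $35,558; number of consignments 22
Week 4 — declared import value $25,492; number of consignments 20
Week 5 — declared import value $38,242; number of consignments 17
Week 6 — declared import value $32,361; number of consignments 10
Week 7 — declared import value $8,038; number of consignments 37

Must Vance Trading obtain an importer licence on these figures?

Total declared import value: $35,558 + $25,492 + $38,242 + $32,361 + $8,038 = $139,691 (> $130,000).
Total number of consignments: 22 + 20 + 17 + 10 + 37 = 106 (≤ 110).
The test is 'or': at least one threshold is exceeded.

Yes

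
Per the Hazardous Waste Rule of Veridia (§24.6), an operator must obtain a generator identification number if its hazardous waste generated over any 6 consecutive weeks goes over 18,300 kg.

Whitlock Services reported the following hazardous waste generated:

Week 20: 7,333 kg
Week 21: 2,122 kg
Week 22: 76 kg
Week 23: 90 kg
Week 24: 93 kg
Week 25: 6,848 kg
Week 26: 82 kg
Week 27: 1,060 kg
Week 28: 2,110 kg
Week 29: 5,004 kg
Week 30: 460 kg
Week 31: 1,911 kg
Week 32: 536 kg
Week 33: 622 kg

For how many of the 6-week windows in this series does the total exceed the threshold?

0

Week 20–Week 25: 7,333 kg + 2,122 kg + 76 kg + 90 kg + 93 kg + 6,848 kg = 16,562 kg (under)
Week 21–Week 26: 2,122 kg + 76 kg + 90 kg + 93 kg + 6,848 kg + 82 kg = 9,311 kg (under)
Week 22–Week 27: 76 kg + 90 kg + 93 kg + 6,848 kg + 82 kg + 1,060 kg = 8,249 kg (under)
Week 23–Week 28: 90 kg + 93 kg + 6,848 kg + 82 kg + 1,060 kg + 2,110 kg = 10,283 kg (under)
Week 24–Week 29: 93 kg + 6,848 kg + 82 kg + 1,060 kg + 2,110 kg + 5,004 kg = 15,197 kg (under)
Week 25–Week 30: 6,848 kg + 82 kg + 1,060 kg + 2,110 kg + 5,004 kg + 460 kg = 15,564 kg (under)
Week 26–Week 31: 82 kg + 1,060 kg + 2,110 kg + 5,004 kg + 460 kg + 1,911 kg = 10,627 kg (under)
Week 27–Week 32: 1,060 kg + 2,110 kg + 5,004 kg + 460 kg + 1,911 kg + 536 kg = 11,081 kg (under)
Week 28–Week 33: 2,110 kg + 5,004 kg + 460 kg + 1,911 kg + 536 kg + 622 kg = 10,643 kg (under)
0 windows exceed the threshold.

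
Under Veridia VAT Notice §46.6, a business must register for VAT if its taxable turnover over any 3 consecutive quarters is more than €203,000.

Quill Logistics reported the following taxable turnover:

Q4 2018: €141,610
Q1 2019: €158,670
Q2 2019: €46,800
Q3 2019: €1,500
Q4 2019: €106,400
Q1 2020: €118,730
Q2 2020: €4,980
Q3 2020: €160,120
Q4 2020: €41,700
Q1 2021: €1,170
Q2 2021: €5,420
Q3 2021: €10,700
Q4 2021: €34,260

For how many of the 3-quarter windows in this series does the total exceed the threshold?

Q4 2018–Q2 2019: €141,610 + €158,670 + €46,800 = €347,080 (over)
Q1 2019–Q3 2019: €158,670 + €46,800 + €1,500 = €206,970 (over)
Q2 2019–Q4 2019: €46,800 + €1,500 + €106,400 = €154,700 (under)
Q3 2019–Q1 2020: €1,500 + €106,400 + €118,730 = €226,630 (over)
Q4 2019–Q2 2020: €106,400 + €118,730 + €4,980 = €230,110 (over)
Q1 2020–Q3 2020: €118,730 + €4,980 + €160,120 = €283,830 (over)
Q2 2020–Q4 2020: €4,980 + €160,120 + €41,700 = €206,800 (over)
Q3 2020–Q1 2021: €160,120 + €41,700 + €1,170 = €202,990 (under)
Q4 2020–Q2 2021: €41,700 + €1,170 + €5,420 = €48,290 (under)
Q1 2021–Q3 2021: €1,170 + €5,420 + €10,700 = €17,290 (under)
Q2 2021–Q4 2021: €5,420 + €10,700 + €34,260 = €50,380 (under)
6 windows exceed the threshold.

6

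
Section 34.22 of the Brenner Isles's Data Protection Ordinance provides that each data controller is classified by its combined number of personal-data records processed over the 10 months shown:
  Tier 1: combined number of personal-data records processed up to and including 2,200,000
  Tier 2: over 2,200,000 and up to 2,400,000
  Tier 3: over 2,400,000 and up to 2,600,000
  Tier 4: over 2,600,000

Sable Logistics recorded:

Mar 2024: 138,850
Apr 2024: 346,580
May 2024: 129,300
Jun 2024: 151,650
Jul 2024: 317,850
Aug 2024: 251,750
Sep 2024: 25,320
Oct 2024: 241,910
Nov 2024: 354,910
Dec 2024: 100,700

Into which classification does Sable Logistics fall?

Tier 1

Combined number of personal-data records processed: 138,850 + 346,580 + 129,300 + 151,650 + 317,850 + 251,750 + 25,320 + 241,910 + 354,910 + 100,700 = 2,058,820.
2,058,820 ≤ 2,200,000, so Tier 1 applies.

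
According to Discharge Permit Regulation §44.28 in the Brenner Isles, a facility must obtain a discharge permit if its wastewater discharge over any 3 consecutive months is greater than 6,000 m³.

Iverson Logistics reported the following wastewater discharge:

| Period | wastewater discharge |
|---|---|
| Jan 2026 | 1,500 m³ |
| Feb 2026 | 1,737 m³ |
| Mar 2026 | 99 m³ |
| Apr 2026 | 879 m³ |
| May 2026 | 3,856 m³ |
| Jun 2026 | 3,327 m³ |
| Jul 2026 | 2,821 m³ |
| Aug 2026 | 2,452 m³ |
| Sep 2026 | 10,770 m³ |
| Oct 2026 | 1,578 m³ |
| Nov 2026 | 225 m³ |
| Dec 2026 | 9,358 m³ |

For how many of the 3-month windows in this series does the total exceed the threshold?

Jan 2026–Mar 2026: 1,500 m³ + 1,737 m³ + 99 m³ = 3,336 m³ (under)
Feb 2026–Apr 2026: 1,737 m³ + 99 m³ + 879 m³ = 2,715 m³ (under)
Mar 2026–May 2026: 99 m³ + 879 m³ + 3,856 m³ = 4,834 m³ (under)
Apr 2026–Jun 2026: 879 m³ + 3,856 m³ + 3,327 m³ = 8,062 m³ (over)
May 2026–Jul 2026: 3,856 m³ + 3,327 m³ + 2,821 m³ = 10,004 m³ (over)
Jun 2026–Aug 2026: 3,327 m³ + 2,821 m³ + 2,452 m³ = 8,600 m³ (over)
Jul 2026–Sep 2026: 2,821 m³ + 2,452 m³ + 10,770 m³ = 16,043 m³ (over)
Aug 2026–Oct 2026: 2,452 m³ + 10,770 m³ + 1,578 m³ = 14,800 m³ (over)
Sep 2026–Nov 2026: 10,770 m³ + 1,578 m³ + 225 m³ = 12,573 m³ (over)
Oct 2026–Dec 2026: 1,578 m³ + 225 m³ + 9,358 m³ = 11,161 m³ (over)
7 windows exceed the threshold.

7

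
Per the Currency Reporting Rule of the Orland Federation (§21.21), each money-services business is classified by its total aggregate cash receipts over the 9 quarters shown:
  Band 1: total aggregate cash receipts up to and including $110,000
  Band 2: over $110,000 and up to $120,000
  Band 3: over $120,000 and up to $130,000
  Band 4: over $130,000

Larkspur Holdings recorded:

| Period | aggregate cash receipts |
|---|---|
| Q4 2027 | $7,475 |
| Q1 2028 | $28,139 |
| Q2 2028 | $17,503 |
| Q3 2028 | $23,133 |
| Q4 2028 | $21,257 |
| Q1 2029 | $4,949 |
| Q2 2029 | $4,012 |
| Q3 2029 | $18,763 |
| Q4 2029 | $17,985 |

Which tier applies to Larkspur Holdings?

Band 4

Total aggregate cash receipts: $7,475 + $28,139 + $17,503 + $23,133 + $21,257 + $4,949 + $4,012 + $18,763 + $17,985 = $143,216.
$143,216 > $130,000, so Band 4 applies.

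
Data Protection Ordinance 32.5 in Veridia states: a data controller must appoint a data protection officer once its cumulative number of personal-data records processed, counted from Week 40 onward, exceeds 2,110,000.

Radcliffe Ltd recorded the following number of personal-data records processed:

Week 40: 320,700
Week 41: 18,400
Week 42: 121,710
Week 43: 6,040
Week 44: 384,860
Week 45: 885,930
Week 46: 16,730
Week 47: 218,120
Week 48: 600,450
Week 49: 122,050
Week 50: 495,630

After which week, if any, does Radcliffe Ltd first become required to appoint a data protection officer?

Through Week 40: 320,700
Through Week 41: 339,100
Through Week 42: 460,810
Through Week 43: 466,850
Through Week 44: 851,710
Through Week 45: 1,737,640
Through Week 46: 1,754,370
Through Week 47: 1,972,490
Through Week 48: 2,572,940 ← exceeds threshold

Week 48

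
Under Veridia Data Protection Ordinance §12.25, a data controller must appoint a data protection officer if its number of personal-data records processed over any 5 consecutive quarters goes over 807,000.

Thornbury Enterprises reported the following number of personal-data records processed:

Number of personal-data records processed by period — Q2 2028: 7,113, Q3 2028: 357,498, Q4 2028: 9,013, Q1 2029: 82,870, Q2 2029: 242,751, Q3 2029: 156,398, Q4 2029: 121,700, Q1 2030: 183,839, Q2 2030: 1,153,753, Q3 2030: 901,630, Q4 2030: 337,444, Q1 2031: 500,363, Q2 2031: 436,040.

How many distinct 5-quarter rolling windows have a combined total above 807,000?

6

Q2 2028–Q2 2029: 7,113 + 357,498 + 9,013 + 82,870 + 242,751 = 699,245 (under)
Q3 2028–Q3 2029: 357,498 + 9,013 + 82,870 + 242,751 + 156,398 = 848,530 (over)
Q4 2028–Q4 2029: 9,013 + 82,870 + 242,751 + 156,398 + 121,700 = 612,732 (under)
Q1 2029–Q1 2030: 82,870 + 242,751 + 156,398 + 121,700 + 183,839 = 787,558 (under)
Q2 2029–Q2 2030: 242,751 + 156,398 + 121,700 + 183,839 + 1,153,753 = 1,858,441 (over)
Q3 2029–Q3 2030: 156,398 + 121,700 + 183,839 + 1,153,753 + 901,630 = 2,517,320 (over)
Q4 2029–Q4 2030: 121,700 + 183,839 + 1,153,753 + 901,630 + 337,444 = 2,698,366 (over)
Q1 2030–Q1 2031: 183,839 + 1,153,753 + 901,630 + 337,444 + 500,363 = 3,077,029 (over)
Q2 2030–Q2 2031: 1,153,753 + 901,630 + 337,444 + 500,363 + 436,040 = 3,329,230 (over)
6 windows exceed the threshold.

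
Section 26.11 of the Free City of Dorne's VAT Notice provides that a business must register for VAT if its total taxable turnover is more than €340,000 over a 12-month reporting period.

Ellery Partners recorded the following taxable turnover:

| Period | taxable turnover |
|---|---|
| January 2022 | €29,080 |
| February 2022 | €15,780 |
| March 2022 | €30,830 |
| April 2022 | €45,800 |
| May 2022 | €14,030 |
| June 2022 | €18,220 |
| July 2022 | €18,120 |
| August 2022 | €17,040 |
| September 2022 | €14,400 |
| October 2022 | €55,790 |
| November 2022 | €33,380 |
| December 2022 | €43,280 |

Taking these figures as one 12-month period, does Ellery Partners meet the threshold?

No

Total taxable turnover: €29,080 + €15,780 + €30,830 + €45,800 + €14,030 + €18,220 + €18,120 + €17,040 + €14,400 + €55,790 + €33,380 + €43,280 = €335,750.
€335,750 ≤ €340,000, so the threshold is not exceeded.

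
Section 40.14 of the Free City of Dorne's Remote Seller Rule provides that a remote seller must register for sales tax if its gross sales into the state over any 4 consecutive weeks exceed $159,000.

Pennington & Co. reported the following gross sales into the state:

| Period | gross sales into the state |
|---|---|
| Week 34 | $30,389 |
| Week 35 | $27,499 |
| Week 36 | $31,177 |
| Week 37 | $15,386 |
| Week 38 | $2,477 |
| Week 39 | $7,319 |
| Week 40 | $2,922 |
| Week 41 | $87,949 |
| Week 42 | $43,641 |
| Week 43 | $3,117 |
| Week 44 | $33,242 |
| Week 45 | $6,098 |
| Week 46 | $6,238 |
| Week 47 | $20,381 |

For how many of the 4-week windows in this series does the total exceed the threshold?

1

Week 34–Week 37: $30,389 + $27,499 + $31,177 + $15,386 = $104,451 (under)
Week 35–Week 38: $27,499 + $31,177 + $15,386 + $2,477 = $76,539 (under)
Week 36–Week 39: $31,177 + $15,386 + $2,477 + $7,319 = $56,359 (under)
Week 37–Week 40: $15,386 + $2,477 + $7,319 + $2,922 = $28,104 (under)
Week 38–Week 41: $2,477 + $7,319 + $2,922 + $87,949 = $100,667 (under)
Week 39–Week 42: $7,319 + $2,922 + $87,949 + $43,641 = $141,831 (under)
Week 40–Week 43: $2,922 + $87,949 + $43,641 + $3,117 = $137,629 (under)
Week 41–Week 44: $87,949 + $43,641 + $3,117 + $33,242 = $167,949 (over)
Week 42–Week 45: $43,641 + $3,117 + $33,242 + $6,098 = $86,098 (under)
Week 43–Week 46: $3,117 + $33,242 + $6,098 + $6,238 = $48,695 (under)
Week 44–Week 47: $33,242 + $6,098 + $6,238 + $20,381 = $65,959 (under)
1 window exceeds the threshold.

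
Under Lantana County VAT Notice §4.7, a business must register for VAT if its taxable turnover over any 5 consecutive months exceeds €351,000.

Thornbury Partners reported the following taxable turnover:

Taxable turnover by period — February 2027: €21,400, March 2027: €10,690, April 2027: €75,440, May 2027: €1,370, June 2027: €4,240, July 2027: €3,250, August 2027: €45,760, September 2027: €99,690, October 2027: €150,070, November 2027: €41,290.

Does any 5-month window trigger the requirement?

February 2027–June 2027: €21,400 + €10,690 + €75,440 + €1,370 + €4,240 = €113,140 (under)
March 2027–July 2027: €10,690 + €75,440 + €1,370 + €4,240 + €3,250 = €94,990 (under)
April 2027–August 2027: €75,440 + €1,370 + €4,240 + €3,250 + €45,760 = €130,060 (under)
May 2027–September 2027: €1,370 + €4,240 + €3,250 + €45,760 + €99,690 = €154,310 (under)
June 2027–October 2027: €4,240 + €3,250 + €45,760 + €99,690 + €150,070 = €303,010 (under)
July 2027–November 2027: €3,250 + €45,760 + €99,690 + €150,070 + €41,290 = €340,060 (under)
No window exceeds €351,000.

No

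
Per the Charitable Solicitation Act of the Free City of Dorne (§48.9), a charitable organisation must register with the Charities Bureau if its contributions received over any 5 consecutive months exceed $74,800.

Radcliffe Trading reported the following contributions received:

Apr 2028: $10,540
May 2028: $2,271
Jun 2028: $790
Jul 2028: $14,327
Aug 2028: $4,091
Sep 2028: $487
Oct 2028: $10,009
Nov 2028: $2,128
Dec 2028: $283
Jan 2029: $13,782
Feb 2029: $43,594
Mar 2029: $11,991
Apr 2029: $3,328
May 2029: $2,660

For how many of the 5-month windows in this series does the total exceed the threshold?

1

Apr 2028–Aug 2028: $10,540 + $2,271 + $790 + $14,327 + $4,091 = $32,019 (under)
May 2028–Sep 2028: $2,271 + $790 + $14,327 + $4,091 + $487 = $21,966 (under)
Jun 2028–Oct 2028: $790 + $14,327 + $4,091 + $487 + $10,009 = $29,704 (under)
Jul 2028–Nov 2028: $14,327 + $4,091 + $487 + $10,009 + $2,128 = $31,042 (under)
Aug 2028–Dec 2028: $4,091 + $487 + $10,009 + $2,128 + $283 = $16,998 (under)
Sep 2028–Jan 2029: $487 + $10,009 + $2,128 + $283 + $13,782 = $26,689 (under)
Oct 2028–Feb 2029: $10,009 + $2,128 + $283 + $13,782 + $43,594 = $69,796 (under)
Nov 2028–Mar 2029: $2,128 + $283 + $13,782 + $43,594 + $11,991 = $71,778 (under)
Dec 2028–Apr 2029: $283 + $13,782 + $43,594 + $11,991 + $3,328 = $72,978 (under)
Jan 2029–May 2029: $13,782 + $43,594 + $11,991 + $3,328 + $2,660 = $75,355 (over)
1 window exceeds the threshold.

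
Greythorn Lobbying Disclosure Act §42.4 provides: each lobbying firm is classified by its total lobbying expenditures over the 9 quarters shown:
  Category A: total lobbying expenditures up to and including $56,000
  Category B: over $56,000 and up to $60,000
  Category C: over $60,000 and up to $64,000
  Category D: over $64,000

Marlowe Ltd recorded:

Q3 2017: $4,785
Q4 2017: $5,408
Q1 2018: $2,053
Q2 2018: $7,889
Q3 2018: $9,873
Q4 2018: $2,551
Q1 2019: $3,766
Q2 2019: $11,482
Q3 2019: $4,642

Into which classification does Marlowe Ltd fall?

Category A

Total lobbying expenditures: $4,785 + $5,408 + $2,053 + $7,889 + $9,873 + $2,551 + $3,766 + $11,482 + $4,642 = $52,449.
$52,449 ≤ $56,000, so Category A applies.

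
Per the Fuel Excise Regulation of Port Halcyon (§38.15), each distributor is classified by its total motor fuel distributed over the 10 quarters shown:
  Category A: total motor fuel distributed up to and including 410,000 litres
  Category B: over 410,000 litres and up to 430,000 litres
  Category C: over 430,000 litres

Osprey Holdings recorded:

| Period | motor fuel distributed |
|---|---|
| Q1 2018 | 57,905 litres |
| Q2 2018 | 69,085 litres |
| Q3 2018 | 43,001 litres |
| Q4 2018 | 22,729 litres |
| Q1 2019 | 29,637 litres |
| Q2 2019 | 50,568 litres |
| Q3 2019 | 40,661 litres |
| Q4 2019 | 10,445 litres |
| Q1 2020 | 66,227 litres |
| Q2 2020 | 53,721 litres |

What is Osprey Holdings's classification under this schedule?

Total motor fuel distributed: 57,905 litres + 69,085 litres + 43,001 litres + 22,729 litres + 29,637 litres + 50,568 litres + 40,661 litres + 10,445 litres + 66,227 litres + 53,721 litres = 443,979 litres.
443,979 litres > 430,000 litres, so Category C applies.

Category C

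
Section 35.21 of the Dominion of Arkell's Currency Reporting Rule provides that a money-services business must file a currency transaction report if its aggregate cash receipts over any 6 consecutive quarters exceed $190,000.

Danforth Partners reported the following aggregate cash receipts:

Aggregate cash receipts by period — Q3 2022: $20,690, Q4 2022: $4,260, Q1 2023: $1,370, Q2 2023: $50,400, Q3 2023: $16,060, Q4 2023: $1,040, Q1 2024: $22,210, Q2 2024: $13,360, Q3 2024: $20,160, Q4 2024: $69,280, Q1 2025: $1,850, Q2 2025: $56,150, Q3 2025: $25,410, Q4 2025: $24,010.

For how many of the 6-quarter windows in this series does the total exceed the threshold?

Q3 2022–Q4 2023: $20,690 + $4,260 + $1,370 + $50,400 + $16,060 + $1,040 = $93,820 (under)
Q4 2022–Q1 2024: $4,260 + $1,370 + $50,400 + $16,060 + $1,040 + $22,210 = $95,340 (under)
Q1 2023–Q2 2024: $1,370 + $50,400 + $16,060 + $1,040 + $22,210 + $13,360 = $104,440 (under)
Q2 2023–Q3 2024: $50,400 + $16,060 + $1,040 + $22,210 + $13,360 + $20,160 = $123,230 (under)
Q3 2023–Q4 2024: $16,060 + $1,040 + $22,210 + $13,360 + $20,160 + $69,280 = $142,110 (under)
Q4 2023–Q1 2025: $1,040 + $22,210 + $13,360 + $20,160 + $69,280 + $1,850 = $127,900 (under)
Q1 2024–Q2 2025: $22,210 + $13,360 + $20,160 + $69,280 + $1,850 + $56,150 = $183,010 (under)
Q2 2024–Q3 2025: $13,360 + $20,160 + $69,280 + $1,850 + $56,150 + $25,410 = $186,210 (under)
Q3 2024–Q4 2025: $20,160 + $69,280 + $1,850 + $56,150 + $25,410 + $24,010 = $196,860 (over)
1 window exceeds the threshold.

1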